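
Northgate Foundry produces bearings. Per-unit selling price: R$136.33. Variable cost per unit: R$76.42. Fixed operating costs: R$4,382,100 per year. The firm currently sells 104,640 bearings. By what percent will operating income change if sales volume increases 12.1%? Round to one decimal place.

+40.2%

Contribution at this volume is 104,640 × R$59.91 = R$6,268,982.40.
Operating income = contribution − fixed costs = R$6,268,982.40 − R$4,382,100 = R$1,886,882.40.
DOL = contribution ÷ EBIT = R$6,268,982.40 ÷ R$1,886,882.40 = 3.3224.
So EBIT moves 3.3224 × (+12.1%) = +40.2%.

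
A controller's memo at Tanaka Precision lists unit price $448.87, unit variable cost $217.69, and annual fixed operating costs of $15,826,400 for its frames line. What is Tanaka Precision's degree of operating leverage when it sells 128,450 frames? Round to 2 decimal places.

Contribution at this volume is 128,450 × $231.18 = $29,695,071.00.
Operating income = contribution − fixed costs = $29,695,071.00 − $15,826,400 = $13,868,671.00.
DOL = contribution ÷ EBIT = $29,695,071.00 ÷ $13,868,671.00 = 2.1412.

2.14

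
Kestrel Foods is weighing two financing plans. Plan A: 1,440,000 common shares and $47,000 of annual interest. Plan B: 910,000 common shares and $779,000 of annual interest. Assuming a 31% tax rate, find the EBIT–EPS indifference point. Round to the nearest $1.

$2,035,830

At indifference, (EBIT − 47,000)(1 − t)/1,440,000 = (EBIT − 779,000)(1 − t)/910,000.
The (1 − t) factor cancels: (EBIT − 47,000) × 910,000 = (EBIT − 779,000) × 1,440,000.
EBIT × (1,440,000 − 910,000) = 779,000 × 1,440,000 − 47,000 × 910,000 = 1,078,990,000,000, so EBIT = 1,078,990,000,000 ÷ 530,000 = 2,035,830.19.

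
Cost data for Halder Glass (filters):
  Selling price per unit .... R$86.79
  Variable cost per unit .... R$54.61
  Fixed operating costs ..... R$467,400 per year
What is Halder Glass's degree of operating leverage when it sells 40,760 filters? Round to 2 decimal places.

1.55

Total contribution margin = 40,760 × R$32.18 = R$1,311,656.80.
Operating income = contribution − fixed costs = R$1,311,656.80 − R$467,400 = R$844,256.80.
So DOL = total CM / EBIT = R$1,311,656.80 / R$844,256.80 = 1.5536.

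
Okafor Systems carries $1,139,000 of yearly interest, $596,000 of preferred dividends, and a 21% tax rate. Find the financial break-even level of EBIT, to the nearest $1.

$1,893,430

Grossing the preferred dividend up to pre-tax terms: $596,000 / (1 − 0.21) = $754,430.38.
Financial break-even EBIT = interest + D_p ÷ (1 − t) = $1,139,000 + $754,430.38 = $1,893,430.38.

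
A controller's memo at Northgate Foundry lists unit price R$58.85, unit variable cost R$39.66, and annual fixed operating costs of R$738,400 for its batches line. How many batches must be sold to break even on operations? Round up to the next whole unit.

Contribution margin per unit = R$58.85 − R$39.66 = R$19.19.
Break-even Q = R$738,400 / R$19.19 = 38,478.37 → 38,479 batches.

38,479 batches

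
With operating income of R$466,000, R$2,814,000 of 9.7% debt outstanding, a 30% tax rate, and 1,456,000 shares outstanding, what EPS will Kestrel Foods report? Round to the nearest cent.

R$0.09

Pre-tax income = R$466,000 − R$272,958.00 = R$193,042.00.
Net income = R$193,042.00 × (1 − 0.30) = R$135,129.40.
Per share: R$135,129.40 / 1,456,000 shares = R$0.09.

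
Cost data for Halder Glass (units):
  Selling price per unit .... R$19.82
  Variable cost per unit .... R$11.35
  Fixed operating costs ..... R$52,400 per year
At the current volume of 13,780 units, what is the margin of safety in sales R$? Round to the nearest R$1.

R$150,502

Contribution margin per unit = R$19.82 − R$11.35 = R$8.47. Break-even units = R$52,400 ÷ R$8.47 = 6,186.54; break-even revenue = 6,186.54 × R$19.82 = R$122,617.24.
Current sales = 13,780 × R$19.82 = R$273,119.60.
Margin of safety = R$273,119.60 − R$122,617.24 = R$150,502.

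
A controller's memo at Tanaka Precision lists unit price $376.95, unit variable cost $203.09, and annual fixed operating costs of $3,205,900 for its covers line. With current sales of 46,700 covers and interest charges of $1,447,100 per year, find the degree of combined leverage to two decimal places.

2.34

At 46,700 units, contribution = 46,700 × $173.86 = $8,119,262.00.
EBIT = $8,119,262.00 − $3,205,900 = $4,913,362.00. Interest = $1,447,100.00, so EBIT − I = $3,466,262.00.
DCL = contribution ÷ (EBIT − I) = $8,119,262.00 ÷ $3,466,262.00 = 2.3424.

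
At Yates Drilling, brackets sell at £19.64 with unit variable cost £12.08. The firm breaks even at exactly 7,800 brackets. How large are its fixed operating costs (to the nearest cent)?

£58,968.00

Contribution margin per unit = £19.64 − £12.08 = £7.56.
Since BE = FC / CM, FC = 7,800 × £7.56 = £58,968.00.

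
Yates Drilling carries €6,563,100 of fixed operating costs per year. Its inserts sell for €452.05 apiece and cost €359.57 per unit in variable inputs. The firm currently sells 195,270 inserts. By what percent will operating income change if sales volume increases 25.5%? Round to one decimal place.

Total contribution margin = 195,270 × €92.48 = €18,058,569.60.
Subtracting fixed costs: EBIT = €18,058,569.60 − €6,563,100 = €11,495,469.60.
Degree of operating leverage = €18,058,569.60 / €11,495,469.60 = 1.5709.
Operating income changes by 1.5709 × +25.5% = +40.1%.

+40.1%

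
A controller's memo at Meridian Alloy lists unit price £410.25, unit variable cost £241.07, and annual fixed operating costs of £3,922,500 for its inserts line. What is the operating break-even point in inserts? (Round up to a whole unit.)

Contribution margin per unit = £410.25 − £241.07 = £169.18.
Units to break even: £3,922,500 ÷ £169.18 = 23,185.36, rounded up to 23,186.

23,186 inserts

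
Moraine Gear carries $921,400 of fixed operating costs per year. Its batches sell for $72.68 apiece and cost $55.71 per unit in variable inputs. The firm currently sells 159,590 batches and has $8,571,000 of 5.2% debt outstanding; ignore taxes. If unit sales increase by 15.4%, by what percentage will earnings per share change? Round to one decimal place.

At 159,590 units, contribution = 159,590 × $16.97 = $2,708,242.30.
EBIT = $2,708,242.30 − $921,400 = $1,786,842.30.
Interest = $445,692.00, so EBIT − I = $1,341,150.30.
DCL = total CM / (EBIT − I) = $2,708,242.30 / $1,341,150.30 = 2.0193.
%ΔEPS = DCL × %ΔSales = 2.0193 × +15.4% = +31.1%.

+31.1%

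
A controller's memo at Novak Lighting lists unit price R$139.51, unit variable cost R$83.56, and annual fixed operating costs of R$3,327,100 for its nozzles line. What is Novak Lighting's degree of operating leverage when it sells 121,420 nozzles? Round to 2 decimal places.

Contribution at this volume is 121,420 × R$55.95 = R$6,793,449.00.
EBIT = R$6,793,449.00 − R$3,327,100 = R$3,466,349.00.
So DOL = total CM / EBIT = R$6,793,449.00 / R$3,466,349.00 = 1.9598.

1.96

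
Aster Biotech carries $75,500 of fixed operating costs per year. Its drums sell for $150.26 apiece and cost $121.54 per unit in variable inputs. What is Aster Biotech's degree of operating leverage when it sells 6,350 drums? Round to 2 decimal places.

Contribution at this volume is 6,350 × $28.72 = $182,372.00.
Subtracting fixed costs: EBIT = $182,372.00 − $75,500 = $106,872.00.
Degree of operating leverage = $182,372.00 / $106,872.00 = 1.7065.

1.71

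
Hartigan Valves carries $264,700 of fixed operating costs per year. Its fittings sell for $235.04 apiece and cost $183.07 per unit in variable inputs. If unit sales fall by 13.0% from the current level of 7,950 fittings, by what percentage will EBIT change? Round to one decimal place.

At 7,950 units, contribution = 7,950 × $51.97 = $413,161.50.
Operating income = contribution − fixed costs = $413,161.50 − $264,700 = $148,461.50.
Degree of operating leverage = $413,161.50 / $148,461.50 = 2.7830.
Operating income changes by 2.7830 × -13.0% = -36.2%.

-36.2%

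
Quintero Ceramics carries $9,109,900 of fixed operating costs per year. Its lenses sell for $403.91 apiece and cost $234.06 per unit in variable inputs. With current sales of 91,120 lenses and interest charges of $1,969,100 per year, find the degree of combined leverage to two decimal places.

3.52

At 91,120 units, contribution = 91,120 × $169.85 = $15,476,732.00.
Operating income = contribution − fixed costs = $15,476,732.00 − $9,109,900 = $6,366,832.00. Interest = $1,969,100.00.
DOL = $15,476,732.00 ÷ $6,366,832.00 = 2.4308; DFL = $6,366,832.00 ÷ $4,397,732.00 = 1.4478.
Combined leverage = 2.4308 × 1.4478 = 3.5193.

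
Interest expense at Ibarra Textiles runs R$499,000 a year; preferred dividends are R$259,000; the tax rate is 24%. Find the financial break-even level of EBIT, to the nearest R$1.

Grossing the preferred dividend up to pre-tax terms: R$259,000 / (1 − 0.24) = R$340,789.47.
Financial break-even EBIT = interest + D_p ÷ (1 − t) = R$499,000 + R$340,789.47 = R$839,789.47.

R$839,789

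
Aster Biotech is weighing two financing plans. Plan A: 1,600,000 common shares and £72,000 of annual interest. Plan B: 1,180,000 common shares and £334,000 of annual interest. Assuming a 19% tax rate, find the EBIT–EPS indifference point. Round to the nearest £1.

Set EPS_A = EPS_B: (EBIT − £72,000)(1 − 0.19) ÷ 1,600,000 = (EBIT − £334,000)(1 − 0.19) ÷ 1,180,000.
The (1 − t) factor cancels: (EBIT − 72,000) × 1,180,000 = (EBIT − 334,000) × 1,600,000.
Solving, EBIT = (334,000·1,600,000 − 72,000·1,180,000) / (1,600,000 − 1,180,000) = 449,440,000,000 / 420,000 = 1,070,095.24.

£1,070,095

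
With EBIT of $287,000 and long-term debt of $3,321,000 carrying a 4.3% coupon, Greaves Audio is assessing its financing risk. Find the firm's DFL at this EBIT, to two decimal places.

1.99

Interest = $142,803.00.
Degree of financial leverage = EBIT / (EBIT − interest) = $287,000 / $144,197.00 = 1.9903.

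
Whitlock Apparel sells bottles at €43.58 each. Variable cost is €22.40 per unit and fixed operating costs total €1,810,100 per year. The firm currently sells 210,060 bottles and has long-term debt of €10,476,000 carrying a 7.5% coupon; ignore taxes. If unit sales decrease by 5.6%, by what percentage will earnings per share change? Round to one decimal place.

At 210,060 units, contribution = 210,060 × €21.18 = €4,449,070.80.
Subtracting fixed costs: EBIT = €4,449,070.80 − €1,810,100 = €2,638,970.80.
After interest of €785,700.00, pre-tax earnings = €1,853,270.80.
Degree of combined leverage = contribution ÷ (EBIT − I) = €4,449,070.80 ÷ €1,853,270.80 = 2.4007.
EPS therefore changes by 2.4007 × (-5.6%) = -13.4%.

-13.4%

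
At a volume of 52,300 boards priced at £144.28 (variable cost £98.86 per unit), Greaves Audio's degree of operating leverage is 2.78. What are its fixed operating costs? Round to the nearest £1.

At 52,300 units, contribution = 52,300 × £45.42 = £2,375,466.00.
DOL = contribution / EBIT, so EBIT = £2,375,466.00 / 2.78 = £854,484.17.
And FC = contribution − EBIT = £2,375,466.00 − £854,484.17 = £1,520,982.

£1,520,982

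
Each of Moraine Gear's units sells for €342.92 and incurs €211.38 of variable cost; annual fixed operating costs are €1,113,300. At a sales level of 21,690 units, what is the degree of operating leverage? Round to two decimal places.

Contribution at this volume is 21,690 × €131.54 = €2,853,102.60.
Subtracting fixed costs: EBIT = €2,853,102.60 − €1,113,300 = €1,739,802.60.
Degree of operating leverage = €2,853,102.60 / €1,739,802.60 = 1.6399.

1.64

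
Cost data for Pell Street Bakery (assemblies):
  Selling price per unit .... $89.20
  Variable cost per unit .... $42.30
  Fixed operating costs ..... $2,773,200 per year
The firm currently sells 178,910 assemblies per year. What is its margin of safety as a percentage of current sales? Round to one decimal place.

66.9%

Each unit contributes $89.20 − $42.30 = $46.90. Break-even units = $2,773,200 ÷ $46.90 = 59,130.06; break-even revenue = 59,130.06 × $89.20 = $5,274,401.71.
Actual sales revenue = 178,910 × $89.20 = $15,958,772.00.
Margin of safety = ($15,958,772.00 − $5,274,401.71) ÷ $15,958,772.00 = 66.9%.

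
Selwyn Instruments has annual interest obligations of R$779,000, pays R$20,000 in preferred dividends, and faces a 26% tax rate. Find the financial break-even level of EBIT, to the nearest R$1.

R$806,027

Grossing the preferred dividend up to pre-tax terms: R$20,000 / (1 − 0.26) = R$27,027.03.
Financial break-even EBIT = interest + D_p ÷ (1 − t) = R$779,000 + R$27,027.03 = R$806,027.03.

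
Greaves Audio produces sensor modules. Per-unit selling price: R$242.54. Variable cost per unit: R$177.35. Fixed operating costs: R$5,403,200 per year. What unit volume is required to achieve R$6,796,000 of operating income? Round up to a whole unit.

Unit CM = price − variable cost = R$242.54 − R$177.35 = R$65.19.
Need Q such that Q × R$65.19 − R$5,403,200 = R$6,796,000, i.e. Q = R$12,199,200 / R$65.19 = 187,133.00 → 187,133.

187,133 sensor modules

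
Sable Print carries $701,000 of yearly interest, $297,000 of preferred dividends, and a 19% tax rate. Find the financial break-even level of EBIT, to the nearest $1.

$1,067,667

Grossing the preferred dividend up to pre-tax terms: $297,000 / (1 − 0.19) = $366,666.67.
Financial break-even EBIT = interest + D_p ÷ (1 − t) = $701,000 + $366,666.67 = $1,067,666.67.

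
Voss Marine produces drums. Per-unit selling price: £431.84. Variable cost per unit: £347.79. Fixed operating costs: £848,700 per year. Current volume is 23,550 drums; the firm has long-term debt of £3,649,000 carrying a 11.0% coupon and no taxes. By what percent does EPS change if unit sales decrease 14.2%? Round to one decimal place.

At 23,550 units, contribution = 23,550 × £84.05 = £1,979,377.50.
Subtracting fixed costs: EBIT = £1,979,377.50 − £848,700 = £1,130,677.50.
After interest of £401,390.00, pre-tax earnings = £729,287.50.
DCL = total CM / (EBIT − I) = £1,979,377.50 / £729,287.50 = 2.7141.
%ΔEPS = DCL × %ΔSales = 2.7141 × -14.2% = -38.5%.

-38.5%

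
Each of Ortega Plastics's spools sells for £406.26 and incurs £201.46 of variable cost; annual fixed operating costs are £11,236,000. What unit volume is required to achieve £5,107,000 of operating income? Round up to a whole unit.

79,800 spools

Unit CM = price − variable cost = £406.26 − £201.46 = £204.80.
Need Q such that Q × £204.80 − £11,236,000 = £5,107,000, i.e. Q = £16,343,000 / £204.80 = 79,799.80 → 79,800.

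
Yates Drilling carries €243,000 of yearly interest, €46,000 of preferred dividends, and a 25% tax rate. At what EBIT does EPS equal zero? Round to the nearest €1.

€304,333

Preferred dividends are paid after tax, so their pre-tax equivalent is €46,000 ÷ (1 − 0.25) = €61,333.33.
EPS = 0 when EBIT covers interest plus the pre-tax preferred burden: €243,000 + €61,333.33 = €304,333.33.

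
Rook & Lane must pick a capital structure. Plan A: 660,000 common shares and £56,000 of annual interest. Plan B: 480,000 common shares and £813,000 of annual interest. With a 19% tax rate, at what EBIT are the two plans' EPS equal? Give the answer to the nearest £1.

Set EPS_A = EPS_B: (EBIT − £56,000)(1 − 0.19) ÷ 660,000 = (EBIT − £813,000)(1 − 0.19) ÷ 480,000.
Cancelling (1 − t) and cross-multiplying: 480,000·(EBIT − 56,000) = 660,000·(EBIT − 813,000).
Solving, EBIT = (813,000·660,000 − 56,000·480,000) / (660,000 − 480,000) = 509,700,000,000 / 180,000 = 2,831,666.67.

£2,831,667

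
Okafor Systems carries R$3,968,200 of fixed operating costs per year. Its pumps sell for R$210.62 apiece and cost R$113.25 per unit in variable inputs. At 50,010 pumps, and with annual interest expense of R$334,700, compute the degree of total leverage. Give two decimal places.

Total contribution margin = 50,010 × R$97.37 = R$4,869,473.70.
Operating income = contribution − fixed costs = R$4,869,473.70 − R$3,968,200 = R$901,273.70. Interest = R$334,700.00, so EBIT − I = R$566,573.70.
Degree of total leverage = total CM / (EBIT − interest) = R$4,869,473.70 / R$566,573.70 = 8.5946.

8.59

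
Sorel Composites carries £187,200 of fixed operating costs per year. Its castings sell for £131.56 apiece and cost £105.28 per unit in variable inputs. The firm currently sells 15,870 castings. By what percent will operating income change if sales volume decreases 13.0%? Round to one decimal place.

Contribution at this volume is 15,870 × £26.28 = £417,063.60.
EBIT = £417,063.60 − £187,200 = £229,863.60.
DOL = contribution ÷ EBIT = £417,063.60 ÷ £229,863.60 = 1.8144.
Operating income changes by 1.8144 × -13.0% = -23.6%.

-23.6%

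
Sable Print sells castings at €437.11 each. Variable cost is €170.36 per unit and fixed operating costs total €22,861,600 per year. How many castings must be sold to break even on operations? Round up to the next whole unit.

85,705 castings

Each unit contributes €437.11 − €170.36 = €266.75.
Break-even volume = fixed costs ÷ CM per unit = €22,861,600 ÷ €266.75 = 85,704.22, so 85,705 castings.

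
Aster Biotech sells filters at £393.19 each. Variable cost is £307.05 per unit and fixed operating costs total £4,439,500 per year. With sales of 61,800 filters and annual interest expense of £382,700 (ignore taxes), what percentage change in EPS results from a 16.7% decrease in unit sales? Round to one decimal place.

Contribution at this volume is 61,800 × £86.14 = £5,323,452.00.
EBIT = £5,323,452.00 − £4,439,500 = £883,952.00.
Interest = £382,700.00, so EBIT − I = £501,252.00.
DCL = total CM / (EBIT − I) = £5,323,452.00 / £501,252.00 = 10.6203.
%ΔEPS = DCL × %ΔSales = 10.6203 × -16.7% = -177.4%.

-177.4%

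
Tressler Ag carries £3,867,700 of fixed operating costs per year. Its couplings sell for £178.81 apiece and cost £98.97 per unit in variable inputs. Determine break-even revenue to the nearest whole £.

£8,662,117

CM per unit = £178.81 − £98.97 = £79.84; CM ratio = £79.84 / £178.81 = 0.4465.
Break-even revenue = fixed costs × price ÷ CM = £3,867,700 × £178.81 ÷ £79.84 = £8,662,117.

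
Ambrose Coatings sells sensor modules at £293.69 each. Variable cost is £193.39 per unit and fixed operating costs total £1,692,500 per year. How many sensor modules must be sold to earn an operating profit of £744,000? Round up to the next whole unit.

24,293 sensor modules

Unit CM = price − variable cost = £293.69 − £193.39 = £100.30.
Required volume = (fixed costs + target profit) ÷ CM = (£1,692,500 + £744,000) ÷ £100.30 = 24,292.12, so 24,293 sensor modules.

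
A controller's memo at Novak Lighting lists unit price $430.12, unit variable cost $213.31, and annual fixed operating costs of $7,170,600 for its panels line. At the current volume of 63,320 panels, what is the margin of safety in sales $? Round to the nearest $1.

Contribution margin per unit = $430.12 − $213.31 = $216.81. Break-even units = $7,170,600 ÷ $216.81 = 33,073.20; break-even revenue = 33,073.20 × $430.12 = $14,225,443.81.
Actual sales revenue = 63,320 × $430.12 = $27,235,198.40.
Margin of safety = $27,235,198.40 − $14,225,443.81 = $13,009,755.

$13,009,755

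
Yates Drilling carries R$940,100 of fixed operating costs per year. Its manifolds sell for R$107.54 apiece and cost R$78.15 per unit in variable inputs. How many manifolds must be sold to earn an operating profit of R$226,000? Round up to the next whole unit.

Each unit contributes R$107.54 − R$78.15 = R$29.39.
Units = (FC + target) / CM = (R$940,100 + R$226,000) / R$29.39 = 39,676.76, so 39,677 manifolds.

39,677 manifolds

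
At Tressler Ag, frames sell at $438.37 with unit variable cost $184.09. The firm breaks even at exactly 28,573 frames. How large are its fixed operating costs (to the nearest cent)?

Contribution margin per unit = $438.37 − $184.09 = $254.28.
Fixed costs = break-even units × CM = 28,573 × $254.28 = $7,265,542.44.

$7,265,542.44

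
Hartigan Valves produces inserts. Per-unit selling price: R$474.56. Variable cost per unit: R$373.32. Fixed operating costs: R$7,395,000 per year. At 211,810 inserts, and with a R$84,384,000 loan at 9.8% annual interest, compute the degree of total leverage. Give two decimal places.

3.71

Contribution at this volume is 211,810 × R$101.24 = R$21,443,644.40.
Operating income = contribution − fixed costs = R$21,443,644.40 − R$7,395,000 = R$14,048,644.40. Interest = R$8,269,632.00.
DOL = R$21,443,644.40 ÷ R$14,048,644.40 = 1.5264; DFL = R$14,048,644.40 ÷ R$5,779,012.40 = 2.4310.
DCL = DOL × DFL = 1.5264 × 2.4310 = 3.7107.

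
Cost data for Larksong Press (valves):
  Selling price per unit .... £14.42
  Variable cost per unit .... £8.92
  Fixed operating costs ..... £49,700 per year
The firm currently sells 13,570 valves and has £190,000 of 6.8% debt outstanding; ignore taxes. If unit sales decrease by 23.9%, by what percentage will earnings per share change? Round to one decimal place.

-148.5%

At 13,570 units, contribution = 13,570 × £5.50 = £74,635.00.
Operating income = contribution − fixed costs = £74,635.00 − £49,700 = £24,935.00.
Interest = £12,920.00, so EBIT − I = £12,015.00.
Degree of combined leverage = contribution ÷ (EBIT − I) = £74,635.00 ÷ £12,015.00 = 6.2118.
%ΔEPS = DCL × %ΔSales = 6.2118 × -23.9% = -148.5%.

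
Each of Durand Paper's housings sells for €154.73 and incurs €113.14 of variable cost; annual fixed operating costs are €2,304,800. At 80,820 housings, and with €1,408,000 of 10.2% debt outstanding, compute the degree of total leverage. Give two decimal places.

At 80,820 units, contribution = 80,820 × €41.59 = €3,361,303.80.
Operating income = contribution − fixed costs = €3,361,303.80 − €2,304,800 = €1,056,503.80. Interest = €143,616.00, so EBIT − I = €912,887.80.
DCL = contribution ÷ (EBIT − I) = €3,361,303.80 ÷ €912,887.80 = 3.6821.

3.68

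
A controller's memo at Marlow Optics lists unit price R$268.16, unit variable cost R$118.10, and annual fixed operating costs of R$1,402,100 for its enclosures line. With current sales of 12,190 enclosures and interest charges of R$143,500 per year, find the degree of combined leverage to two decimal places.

6.45

At 12,190 units, contribution = 12,190 × R$150.06 = R$1,829,231.40.
EBIT = R$1,829,231.40 − R$1,402,100 = R$427,131.40. Interest = R$143,500.00.
DOL = R$1,829,231.40 ÷ R$427,131.40 = 4.2826; DFL = R$427,131.40 ÷ R$283,631.40 = 1.5059.
Combined leverage = 4.2826 × 1.5059 = 6.4492.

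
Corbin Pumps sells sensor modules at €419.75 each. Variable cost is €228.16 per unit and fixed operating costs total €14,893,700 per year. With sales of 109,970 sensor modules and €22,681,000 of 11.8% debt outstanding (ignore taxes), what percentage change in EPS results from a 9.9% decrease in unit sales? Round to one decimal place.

-59.6%

Total contribution margin = 109,970 × €191.59 = €21,069,152.30.
Operating income = contribution − fixed costs = €21,069,152.30 − €14,893,700 = €6,175,452.30.
After interest of €2,676,358.00, pre-tax earnings = €3,499,094.30.
DCL = total CM / (EBIT − I) = €21,069,152.30 / €3,499,094.30 = 6.0213.
%ΔEPS = DCL × %ΔSales = 6.0213 × -9.9% = -59.6%.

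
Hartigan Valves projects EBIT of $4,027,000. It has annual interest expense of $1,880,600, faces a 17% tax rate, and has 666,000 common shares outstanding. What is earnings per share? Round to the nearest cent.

Interest = $1,880,600.00, so EBT = $4,027,000 − $1,880,600.00 = $2,146,400.00.
Net income = $2,146,400.00 × (1 − 0.17) = $1,781,512.00.
EPS = $1,781,512.00 ÷ 666,000 = $2.67.

$2.67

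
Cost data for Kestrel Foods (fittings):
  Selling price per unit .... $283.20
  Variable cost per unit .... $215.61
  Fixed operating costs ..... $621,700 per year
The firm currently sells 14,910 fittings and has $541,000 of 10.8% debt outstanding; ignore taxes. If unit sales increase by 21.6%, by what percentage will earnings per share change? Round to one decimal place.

At 14,910 units, contribution = 14,910 × $67.59 = $1,007,766.90.
Subtracting fixed costs: EBIT = $1,007,766.90 − $621,700 = $386,066.90.
After interest of $58,428.00, pre-tax earnings = $327,638.90.
DCL = total CM / (EBIT − I) = $1,007,766.90 / $327,638.90 = 3.0758.
EPS therefore changes by 3.0758 × (+21.6%) = +66.4%.

+66.4%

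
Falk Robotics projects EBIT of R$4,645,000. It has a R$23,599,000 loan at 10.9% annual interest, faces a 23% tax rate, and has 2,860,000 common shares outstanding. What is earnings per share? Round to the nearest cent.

R$0.56

Interest = R$2,572,291.00, so EBT = R$4,645,000 − R$2,572,291.00 = R$2,072,709.00.
After tax at 23%: net income = R$2,072,709.00 × 0.77 = R$1,595,985.93.
Per share: R$1,595,985.93 / 2,860,000 shares = R$0.56.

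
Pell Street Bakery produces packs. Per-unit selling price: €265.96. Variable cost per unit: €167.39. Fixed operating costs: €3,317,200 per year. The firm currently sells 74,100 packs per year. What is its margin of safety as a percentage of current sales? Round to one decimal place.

Each unit contributes €265.96 − €167.39 = €98.57. Break-even units = €3,317,200 ÷ €98.57 = 33,653.24; break-even revenue = 33,653.24 × €265.96 = €8,950,416.07.
Actual sales revenue = 74,100 × €265.96 = €19,707,636.00.
Margin of safety = (€19,707,636.00 − €8,950,416.07) ÷ €19,707,636.00 = 54.6%.

54.6%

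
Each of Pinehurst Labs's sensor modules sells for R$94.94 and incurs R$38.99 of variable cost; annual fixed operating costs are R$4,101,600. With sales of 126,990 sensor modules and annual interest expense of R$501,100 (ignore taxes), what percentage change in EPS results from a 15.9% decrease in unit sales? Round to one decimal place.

-45.1%

At 126,990 units, contribution = 126,990 × R$55.95 = R$7,105,090.50.
Operating income = contribution − fixed costs = R$7,105,090.50 − R$4,101,600 = R$3,003,490.50.
Interest = R$501,100.00, so EBIT − I = R$2,502,390.50.
DCL = total CM / (EBIT − I) = R$7,105,090.50 / R$2,502,390.50 = 2.8393.
EPS therefore changes by 2.8393 × (-15.9%) = -45.1%.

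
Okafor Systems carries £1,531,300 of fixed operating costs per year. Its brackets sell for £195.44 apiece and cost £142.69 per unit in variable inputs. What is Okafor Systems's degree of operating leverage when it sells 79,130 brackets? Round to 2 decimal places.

1.58

Total contribution margin = 79,130 × £52.75 = £4,174,107.50.
EBIT = £4,174,107.50 − £1,531,300 = £2,642,807.50.
Degree of operating leverage = £4,174,107.50 / £2,642,807.50 = 1.5794.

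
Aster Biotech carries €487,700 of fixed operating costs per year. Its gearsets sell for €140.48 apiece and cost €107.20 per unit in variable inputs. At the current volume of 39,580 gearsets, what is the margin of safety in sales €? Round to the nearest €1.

€3,501,542

Contribution margin per unit = €140.48 − €107.20 = €33.28. Break-even units = €487,700 ÷ €33.28 = 14,654.45; break-even revenue = 14,654.45 × €140.48 = €2,058,656.73.
Current sales = 39,580 × €140.48 = €5,560,198.40.
Margin of safety = €5,560,198.40 − €2,058,656.73 = €3,501,542.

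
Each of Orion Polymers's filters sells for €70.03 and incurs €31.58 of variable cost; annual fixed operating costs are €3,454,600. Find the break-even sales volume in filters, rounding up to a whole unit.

89,847 filters

Unit CM = price − variable cost = €70.03 − €31.58 = €38.45.
Break-even volume = fixed costs ÷ CM per unit = €3,454,600 ÷ €38.45 = 89,846.55, so 89,847 filters.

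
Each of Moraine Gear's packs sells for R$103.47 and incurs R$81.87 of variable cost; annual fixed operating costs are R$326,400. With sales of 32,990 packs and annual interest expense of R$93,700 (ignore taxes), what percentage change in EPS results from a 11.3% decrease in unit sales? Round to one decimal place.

Total contribution margin = 32,990 × R$21.60 = R$712,584.00.
Subtracting fixed costs: EBIT = R$712,584.00 − R$326,400 = R$386,184.00.
After interest of R$93,700.00, pre-tax earnings = R$292,484.00.
Degree of combined leverage = contribution ÷ (EBIT − I) = R$712,584.00 ÷ R$292,484.00 = 2.4363.
EPS therefore changes by 2.4363 × (-11.3%) = -27.5%.

-27.5%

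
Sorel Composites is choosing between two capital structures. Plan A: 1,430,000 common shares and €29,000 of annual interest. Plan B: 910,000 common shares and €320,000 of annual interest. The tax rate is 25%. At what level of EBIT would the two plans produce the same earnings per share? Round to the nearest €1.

€829,250

Set EPS_A = EPS_B: (EBIT − €29,000)(1 − 0.25) ÷ 1,430,000 = (EBIT − €320,000)(1 − 0.25) ÷ 910,000.
Cancelling (1 − t) and cross-multiplying: 910,000·(EBIT − 29,000) = 1,430,000·(EBIT − 320,000).
Solving, EBIT = (320,000·1,430,000 − 29,000·910,000) / (1,430,000 − 910,000) = 431,210,000,000 / 520,000 = 829,250.00.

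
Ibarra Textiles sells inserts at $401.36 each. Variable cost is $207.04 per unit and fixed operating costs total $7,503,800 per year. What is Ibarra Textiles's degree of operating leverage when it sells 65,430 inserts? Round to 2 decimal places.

2.44

At 65,430 units, contribution = 65,430 × $194.32 = $12,714,357.60.
EBIT = $12,714,357.60 − $7,503,800 = $5,210,557.60.
DOL = contribution ÷ EBIT = $12,714,357.60 ÷ $5,210,557.60 = 2.4401.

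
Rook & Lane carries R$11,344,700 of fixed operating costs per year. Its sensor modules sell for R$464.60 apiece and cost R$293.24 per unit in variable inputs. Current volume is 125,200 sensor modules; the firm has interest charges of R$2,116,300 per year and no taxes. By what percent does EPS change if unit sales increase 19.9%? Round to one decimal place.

Contribution at this volume is 125,200 × R$171.36 = R$21,454,272.00.
EBIT = R$21,454,272.00 − R$11,344,700 = R$10,109,572.00.
Interest = R$2,116,300.00, so EBIT − I = R$7,993,272.00.
Degree of combined leverage = contribution ÷ (EBIT − I) = R$21,454,272.00 ÷ R$7,993,272.00 = 2.6840.
%ΔEPS = DCL × %ΔSales = 2.6840 × +19.9% = +53.4%.

+53.4%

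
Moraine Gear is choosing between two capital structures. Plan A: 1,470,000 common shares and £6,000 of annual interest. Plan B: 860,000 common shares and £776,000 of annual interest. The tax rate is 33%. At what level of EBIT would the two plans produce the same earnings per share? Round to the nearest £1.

£1,861,574

At indifference, (EBIT − 6,000)(1 − t)/1,470,000 = (EBIT − 776,000)(1 − t)/860,000.
The (1 − t) factor cancels: (EBIT − 6,000) × 860,000 = (EBIT − 776,000) × 1,470,000.
EBIT × (1,470,000 − 860,000) = 776,000 × 1,470,000 − 6,000 × 860,000 = 1,135,560,000,000, so EBIT = 1,135,560,000,000 ÷ 610,000 = 1,861,573.77.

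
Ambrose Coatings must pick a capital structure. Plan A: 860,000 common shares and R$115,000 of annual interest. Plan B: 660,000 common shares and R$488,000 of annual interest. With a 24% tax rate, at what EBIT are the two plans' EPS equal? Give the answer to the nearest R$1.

R$1,718,900

Set EPS_A = EPS_B: (EBIT − R$115,000)(1 − 0.24) ÷ 860,000 = (EBIT − R$488,000)(1 − 0.24) ÷ 660,000.
Cancelling (1 − t) and cross-multiplying: 660,000·(EBIT − 115,000) = 860,000·(EBIT − 488,000).
Solving, EBIT = (488,000·860,000 − 115,000·660,000) / (860,000 − 660,000) = 343,780,000,000 / 200,000 = 1,718,900.00.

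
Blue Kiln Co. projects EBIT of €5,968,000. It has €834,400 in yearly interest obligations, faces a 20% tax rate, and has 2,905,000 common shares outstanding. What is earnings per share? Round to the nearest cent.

Pre-tax income = €5,968,000 − €834,400.00 = €5,133,600.00.
Net income = €5,133,600.00 × (1 − 0.20) = €4,106,880.00.
Per share: €4,106,880.00 / 2,905,000 shares = €1.41.

€1.41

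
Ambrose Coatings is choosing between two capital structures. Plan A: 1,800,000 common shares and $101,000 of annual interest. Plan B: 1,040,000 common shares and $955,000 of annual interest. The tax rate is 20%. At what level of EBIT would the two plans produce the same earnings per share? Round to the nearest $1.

Set EPS_A = EPS_B: (EBIT − $101,000)(1 − 0.20) ÷ 1,800,000 = (EBIT − $955,000)(1 − 0.20) ÷ 1,040,000.
Cancelling (1 − t) and cross-multiplying: 1,040,000·(EBIT − 101,000) = 1,800,000·(EBIT − 955,000).
EBIT × (1,800,000 − 1,040,000) = 955,000 × 1,800,000 − 101,000 × 1,040,000 = 1,613,960,000,000, so EBIT = 1,613,960,000,000 ÷ 760,000 = 2,123,631.58.

$2,123,632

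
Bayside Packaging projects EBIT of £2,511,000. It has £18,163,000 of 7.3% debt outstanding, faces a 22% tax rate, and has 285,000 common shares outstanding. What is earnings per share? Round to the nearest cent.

Interest = £1,325,899.00, so EBT = £2,511,000 − £1,325,899.00 = £1,185,101.00.
Net income = £1,185,101.00 × (1 − 0.22) = £924,378.78.
EPS = £924,378.78 ÷ 285,000 = £3.24.

£3.24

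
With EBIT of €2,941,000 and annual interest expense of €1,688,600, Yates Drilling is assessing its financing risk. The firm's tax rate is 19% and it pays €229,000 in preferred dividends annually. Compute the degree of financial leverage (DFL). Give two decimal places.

3.03

Interest = €1,688,600.00.
Preferred dividends grossed up pre-tax: €229,000 / (1 − 0.19) = €282,716.05.
DFL = EBIT ÷ [EBIT − I − D_p/(1−t)] = €2,941,000 ÷ [€2,941,000 − €1,688,600.00 − €282,716.05] = €2,941,000 ÷ €969,683.95 = 3.0329.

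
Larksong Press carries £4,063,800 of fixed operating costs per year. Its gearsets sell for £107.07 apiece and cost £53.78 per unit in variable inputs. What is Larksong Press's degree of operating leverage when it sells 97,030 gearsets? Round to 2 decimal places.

At 97,030 units, contribution = 97,030 × £53.29 = £5,170,728.70.
EBIT = £5,170,728.70 − £4,063,800 = £1,106,928.70.
DOL = contribution ÷ EBIT = £5,170,728.70 ÷ £1,106,928.70 = 4.6712.

4.67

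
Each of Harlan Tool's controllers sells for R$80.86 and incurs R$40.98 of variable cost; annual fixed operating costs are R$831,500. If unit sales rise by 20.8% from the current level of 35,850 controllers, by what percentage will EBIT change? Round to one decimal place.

Total contribution margin = 35,850 × R$39.88 = R$1,429,698.00.
Operating income = contribution − fixed costs = R$1,429,698.00 − R$831,500 = R$598,198.00.
So DOL = total CM / EBIT = R$1,429,698.00 / R$598,198.00 = 2.3900.
Operating income changes by 2.3900 × +20.8% = +49.7%.

+49.7%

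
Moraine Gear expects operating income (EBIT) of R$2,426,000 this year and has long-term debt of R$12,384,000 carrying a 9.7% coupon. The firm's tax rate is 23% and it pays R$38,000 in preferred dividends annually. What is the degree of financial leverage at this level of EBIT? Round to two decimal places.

2.06

Annual interest charges come to R$1,201,248.00.
Preferred dividends grossed up pre-tax: R$38,000 / (1 − 0.23) = R$49,350.65.
DFL = EBIT ÷ [EBIT − I − D_p/(1−t)] = R$2,426,000 ÷ [R$2,426,000 − R$1,201,248.00 − R$49,350.65] = R$2,426,000 ÷ R$1,175,401.35 = 2.0640.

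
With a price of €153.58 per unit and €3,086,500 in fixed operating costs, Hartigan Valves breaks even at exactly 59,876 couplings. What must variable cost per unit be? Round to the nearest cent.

At break-even, FC = Q × (P − VC), so P − VC = €3,086,500 ÷ 59,876 = €51.5482.
Variable cost per unit = €153.58 − €51.5482 = €102.03.

€102.03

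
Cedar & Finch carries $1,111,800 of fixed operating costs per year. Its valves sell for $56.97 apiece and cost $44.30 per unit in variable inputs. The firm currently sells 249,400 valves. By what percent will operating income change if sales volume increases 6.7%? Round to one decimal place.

Contribution at this volume is 249,400 × $12.67 = $3,159,898.00.
Subtracting fixed costs: EBIT = $3,159,898.00 − $1,111,800 = $2,048,098.00.
DOL = contribution ÷ EBIT = $3,159,898.00 ÷ $2,048,098.00 = 1.5428.
Operating income changes by 1.5428 × +6.7% = +10.3%.

+10.3%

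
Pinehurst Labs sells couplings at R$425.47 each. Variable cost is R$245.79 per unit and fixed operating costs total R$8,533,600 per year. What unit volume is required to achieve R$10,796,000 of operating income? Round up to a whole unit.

107,578 couplings

Each unit contributes R$425.47 − R$245.79 = R$179.68.
Need Q such that Q × R$179.68 − R$8,533,600 = R$10,796,000, i.e. Q = R$19,329,600 / R$179.68 = 107,577.92 → 107,578.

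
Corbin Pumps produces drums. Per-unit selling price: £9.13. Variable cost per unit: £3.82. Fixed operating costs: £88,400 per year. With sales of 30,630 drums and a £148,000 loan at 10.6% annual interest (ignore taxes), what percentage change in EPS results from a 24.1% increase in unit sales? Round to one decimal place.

+66.9%

At 30,630 units, contribution = 30,630 × £5.31 = £162,645.30.
Operating income = contribution − fixed costs = £162,645.30 − £88,400 = £74,245.30.
After interest of £15,688.00, pre-tax earnings = £58,557.30.
Degree of combined leverage = contribution ÷ (EBIT − I) = £162,645.30 ÷ £58,557.30 = 2.7775.
%ΔEPS = DCL × %ΔSales = 2.7775 × +24.1% = +66.9%.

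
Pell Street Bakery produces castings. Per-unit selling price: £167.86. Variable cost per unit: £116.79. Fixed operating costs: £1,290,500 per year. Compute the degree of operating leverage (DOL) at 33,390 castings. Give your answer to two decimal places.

At 33,390 units, contribution = 33,390 × £51.07 = £1,705,227.30.
EBIT = £1,705,227.30 − £1,290,500 = £414,727.30.
DOL = contribution ÷ EBIT = £1,705,227.30 ÷ £414,727.30 = 4.1117.

4.11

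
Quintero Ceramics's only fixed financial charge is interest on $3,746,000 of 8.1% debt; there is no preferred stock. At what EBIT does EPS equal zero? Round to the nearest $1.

$303,426

Annual interest = 8.1% × $3,746,000 = $303,426.00.
Without preferred stock the financial break-even is simply EBIT = interest = $303,426.00.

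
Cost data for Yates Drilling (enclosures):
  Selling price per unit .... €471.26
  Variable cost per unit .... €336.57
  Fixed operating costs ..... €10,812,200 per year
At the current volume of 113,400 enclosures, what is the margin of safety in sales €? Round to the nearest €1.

€15,610,627

Each unit contributes €471.26 − €336.57 = €134.69. Break-even units = €10,812,200 ÷ €134.69 = 80,274.70; break-even revenue = 80,274.70 × €471.26 = €37,830,257.42.
Actual sales revenue = 113,400 × €471.26 = €53,440,884.00.
Margin of safety = €53,440,884.00 − €37,830,257.42 = €15,610,627.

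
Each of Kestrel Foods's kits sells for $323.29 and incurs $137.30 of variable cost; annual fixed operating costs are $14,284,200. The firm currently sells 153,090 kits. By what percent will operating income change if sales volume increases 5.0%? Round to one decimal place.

At 153,090 units, contribution = 153,090 × $185.99 = $28,473,209.10.
Operating income = contribution − fixed costs = $28,473,209.10 − $14,284,200 = $14,189,009.10.
So DOL = total CM / EBIT = $28,473,209.10 / $14,189,009.10 = 2.0067.
%ΔEBIT = DOL × %ΔSales = 2.0067 × +5.0% = +10.0%.

+10.0%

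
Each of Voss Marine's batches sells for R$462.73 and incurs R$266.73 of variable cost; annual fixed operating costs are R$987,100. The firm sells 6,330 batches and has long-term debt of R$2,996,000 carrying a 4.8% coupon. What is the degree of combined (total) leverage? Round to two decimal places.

At 6,330 units, contribution = 6,330 × R$196.00 = R$1,240,680.00.
Subtracting fixed costs: EBIT = R$1,240,680.00 − R$987,100 = R$253,580.00. Interest = R$143,808.00, so EBIT − I = R$109,772.00.
Degree of total leverage = total CM / (EBIT − interest) = R$1,240,680.00 / R$109,772.00 = 11.3023.

11.30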